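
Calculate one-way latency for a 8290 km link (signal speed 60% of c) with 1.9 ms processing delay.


Speed = 0.6 * 3e5 km/s = 180000 km/s
Propagation delay = 8290 / 180000 = 0.0461 s = 46.0556 ms
Processing delay = 1.9 ms
Total one-way latency = 47.9556 ms


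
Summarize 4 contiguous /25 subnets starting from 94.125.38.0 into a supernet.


Original prefix: /25
Number of subnets: 4 = 2^2
New prefix = 25 - 2 = 23
Supernet: 94.125.38.0/23


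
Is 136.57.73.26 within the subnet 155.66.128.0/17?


Subnet network: 155.66.128.0
Test IP AND mask: 136.57.0.0
No, 136.57.73.26 is not in 155.66.128.0/17


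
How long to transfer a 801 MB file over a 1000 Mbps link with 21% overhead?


Effective throughput = 1000 * (1 - 21/100) = 790 Mbps
File size in Mb = 801 * 8 = 6408 Mb
Time = 6408 / 790
Time = 8.1114 seconds


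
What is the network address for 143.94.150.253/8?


IP:   10001111.01011110.10010110.11111101
Mask: 11111111.00000000.00000000.00000000
AND operation:
Net:  10001111.00000000.00000000.00000000
Network: 143.0.0.0/8


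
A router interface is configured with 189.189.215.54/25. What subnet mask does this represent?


/25 means 25 network bits, 7 host bits
Binary: 11111111111111111111111110000000
Mask: 255.255.255.128


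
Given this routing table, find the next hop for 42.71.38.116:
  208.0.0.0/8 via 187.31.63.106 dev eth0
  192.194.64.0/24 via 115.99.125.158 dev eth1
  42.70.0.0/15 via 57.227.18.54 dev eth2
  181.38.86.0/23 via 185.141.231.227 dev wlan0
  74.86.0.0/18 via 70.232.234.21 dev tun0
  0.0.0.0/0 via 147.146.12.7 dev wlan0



Longest prefix match for 42.71.38.116:
  /8 208.0.0.0: no
  /24 192.194.64.0: no
  /15 42.70.0.0: MATCH
  /23 181.38.86.0: no
  /18 74.86.0.0: no
  /0 0.0.0.0: MATCH
Selected: next-hop 57.227.18.54 via eth2 (matched /15)


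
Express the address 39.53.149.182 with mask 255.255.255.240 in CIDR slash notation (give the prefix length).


Binary: 11111111.11111111.11111111.11110000
Count leading 1s
Prefix: /28


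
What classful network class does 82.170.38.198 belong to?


First octet: 82
Binary: 01010010
0xxxxxxx -> Class A (1-126)
Class A, default mask 255.0.0.0 (/8)


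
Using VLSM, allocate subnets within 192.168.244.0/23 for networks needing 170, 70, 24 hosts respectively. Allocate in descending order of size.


170 hosts -> /24 (254 usable): 192.168.244.0/24
70 hosts -> /25 (126 usable): 192.168.245.0/25
24 hosts -> /27 (30 usable): 192.168.245.128/27
Allocation: 192.168.244.0/24 (170 hosts, 254 usable); 192.168.245.0/25 (70 hosts, 126 usable); 192.168.245.128/27 (24 hosts, 30 usable)


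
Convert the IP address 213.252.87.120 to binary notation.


213 = 11010101
252 = 11111100
87 = 01010111
120 = 01111000
Binary: 11010101.11111100.01010111.01111000


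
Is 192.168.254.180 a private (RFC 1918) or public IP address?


RFC 1918 private ranges:
  10.0.0.0/8 (10.0.0.0 - 10.255.255.255)
  172.16.0.0/12 (172.16.0.0 - 172.31.255.255)
  192.168.0.0/16 (192.168.0.0 - 192.168.255.255)
Private (in 192.168.0.0/16)


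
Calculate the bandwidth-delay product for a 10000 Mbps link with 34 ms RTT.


BDP = bandwidth * RTT
= 10000 Mbps * 34 ms
= 10000 * 1e6 * 34 / 1000 bits
= 340000000 bits
= 42500000 bytes
= 41503.9062 KB
BDP = 340000000 bits (42500000 bytes)


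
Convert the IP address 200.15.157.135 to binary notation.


200 = 11001000
15 = 00001111
157 = 10011101
135 = 10000111
Binary: 11001000.00001111.10011101.10000111


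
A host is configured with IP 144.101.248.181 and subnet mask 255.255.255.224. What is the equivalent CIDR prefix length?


Binary: 11111111.11111111.11111111.11100000
Count leading 1s
Prefix: /27


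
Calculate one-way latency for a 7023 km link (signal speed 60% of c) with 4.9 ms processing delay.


Speed = 0.6 * 3e5 km/s = 180000 km/s
Propagation delay = 7023 / 180000 = 0.039 s = 39.0167 ms
Processing delay = 4.9 ms
Total one-way latency = 43.9167 ms


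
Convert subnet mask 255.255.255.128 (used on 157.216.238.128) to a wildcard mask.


Subnet mask: 255.255.255.128
Wildcard = 255.255.255.255 - subnet mask
255 - 255 = 0
255 - 255 = 0
255 - 255 = 0
255 - 128 = 127
Wildcard: 0.0.0.127


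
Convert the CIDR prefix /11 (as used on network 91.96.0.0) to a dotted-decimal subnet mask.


/11 means 11 network bits, 21 host bits
Binary: 11111111111000000000000000000000
Mask: 255.224.0.0


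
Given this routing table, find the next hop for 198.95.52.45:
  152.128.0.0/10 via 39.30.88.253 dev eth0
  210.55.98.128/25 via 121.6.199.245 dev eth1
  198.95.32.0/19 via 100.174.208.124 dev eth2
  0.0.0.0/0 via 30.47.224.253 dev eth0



Longest prefix match for 198.95.52.45:
  /10 152.128.0.0: no
  /25 210.55.98.128: no
  /19 198.95.32.0: MATCH
  /0 0.0.0.0: MATCH
Selected: next-hop 100.174.208.124 via eth2 (matched /19)


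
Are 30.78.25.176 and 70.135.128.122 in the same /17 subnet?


Mask: 255.255.128.0
30.78.25.176 AND mask = 30.78.0.0
70.135.128.122 AND mask = 70.135.128.0
No, different subnets (30.78.0.0 vs 70.135.128.0)


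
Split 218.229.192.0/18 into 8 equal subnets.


New prefix = 18 + 3 = 21
Each subnet has 2048 addresses
  218.229.192.0/21
  218.229.200.0/21
  218.229.208.0/21
  218.229.216.0/21
  218.229.224.0/21
  218.229.232.0/21
  218.229.240.0/21
  218.229.248.0/21
Subnets: 218.229.192.0/21, 218.229.200.0/21, 218.229.208.0/21, 218.229.216.0/21, 218.229.224.0/21, 218.229.232.0/21, 218.229.240.0/21, 218.229.248.0/21


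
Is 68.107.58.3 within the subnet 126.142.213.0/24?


Subnet network: 126.142.213.0
Test IP AND mask: 68.107.58.0
No, 68.107.58.3 is not in 126.142.213.0/24


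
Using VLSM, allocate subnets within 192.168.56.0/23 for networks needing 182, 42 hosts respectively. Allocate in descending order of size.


182 hosts -> /24 (254 usable): 192.168.56.0/24
42 hosts -> /26 (62 usable): 192.168.57.0/26
Allocation: 192.168.56.0/24 (182 hosts, 254 usable); 192.168.57.0/26 (42 hosts, 62 usable)


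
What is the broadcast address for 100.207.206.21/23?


Network: 100.207.206.0/23
Host bits = 9
Set all host bits to 1:
Broadcast: 100.207.207.255


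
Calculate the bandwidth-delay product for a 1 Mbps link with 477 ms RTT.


BDP = bandwidth * RTT
= 1 Mbps * 477 ms
= 1 * 1e6 * 477 / 1000 bits
= 477000 bits
= 59625 bytes
= 58.2275 KB
BDP = 477000 bits (59625 bytes)


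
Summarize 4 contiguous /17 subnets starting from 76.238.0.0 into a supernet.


Original prefix: /17
Number of subnets: 4 = 2^2
New prefix = 17 - 2 = 15
Supernet: 76.238.0.0/15


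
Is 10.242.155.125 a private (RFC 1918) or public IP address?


RFC 1918 private ranges:
  10.0.0.0/8 (10.0.0.0 - 10.255.255.255)
  172.16.0.0/12 (172.16.0.0 - 172.31.255.255)
  192.168.0.0/16 (192.168.0.0 - 192.168.255.255)
Private (in 10.0.0.0/8)


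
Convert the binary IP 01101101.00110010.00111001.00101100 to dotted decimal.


01101101 = 109
00110010 = 50
00111001 = 57
00101100 = 44
IP: 109.50.57.44


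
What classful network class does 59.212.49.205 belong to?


First octet: 59
Binary: 00111011
0xxxxxxx -> Class A (1-126)
Class A, default mask 255.0.0.0 (/8)


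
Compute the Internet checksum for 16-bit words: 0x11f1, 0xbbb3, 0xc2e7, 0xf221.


Sum all words (with carry folding):
+ 0x11f1 = 0x11f1
+ 0xbbb3 = 0xcda4
+ 0xc2e7 = 0x908c
+ 0xf221 = 0x82ae
One's complement: ~0x82ae
Checksum = 0x7d51


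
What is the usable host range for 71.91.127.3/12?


Network: 71.80.0.0
Broadcast: 71.95.255.255
First usable = network + 1
Last usable = broadcast - 1
Range: 71.80.0.1 to 71.95.255.254


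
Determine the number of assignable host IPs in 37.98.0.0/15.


Host bits = 32 - 15 = 17
Total addresses = 2^17 = 131072
Usable = total - 2 (network and broadcast)
Usable hosts: 131070


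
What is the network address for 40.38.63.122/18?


IP:   00101000.00100110.00111111.01111010
Mask: 11111111.11111111.11000000.00000000
AND operation:
Net:  00101000.00100110.00000000.00000000
Network: 40.38.0.0/18


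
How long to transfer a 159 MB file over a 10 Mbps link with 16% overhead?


Effective throughput = 10 * (1 - 16/100) = 8.4 Mbps
File size in Mb = 159 * 8 = 1272 Mb
Time = 1272 / 8.4
Time = 151.4286 seconds


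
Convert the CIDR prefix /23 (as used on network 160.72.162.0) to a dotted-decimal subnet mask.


/23 means 23 network bits, 9 host bits
Binary: 11111111111111111111111000000000
Mask: 255.255.254.0


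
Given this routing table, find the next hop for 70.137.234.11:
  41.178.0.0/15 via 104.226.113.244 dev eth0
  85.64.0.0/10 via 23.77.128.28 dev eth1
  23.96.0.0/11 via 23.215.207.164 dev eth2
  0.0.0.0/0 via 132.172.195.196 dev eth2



Longest prefix match for 70.137.234.11:
  /15 41.178.0.0: no
  /10 85.64.0.0: no
  /11 23.96.0.0: no
  /0 0.0.0.0: MATCH
Selected: next-hop 132.172.195.196 via eth2 (matched /0)


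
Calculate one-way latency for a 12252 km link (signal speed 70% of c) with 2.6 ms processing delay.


Speed = 0.7 * 3e5 km/s = 210000 km/s
Propagation delay = 12252 / 210000 = 0.0583 s = 58.3429 ms
Processing delay = 2.6 ms
Total one-way latency = 60.9429 ms


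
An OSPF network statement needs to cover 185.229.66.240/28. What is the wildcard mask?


Subnet mask: 255.255.255.240
Wildcard = 255.255.255.255 - subnet mask
255 - 255 = 0
255 - 255 = 0
255 - 255 = 0
255 - 240 = 15
Wildcard: 0.0.0.15


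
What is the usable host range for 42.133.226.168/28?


Network: 42.133.226.160
Broadcast: 42.133.226.175
First usable = network + 1
Last usable = broadcast - 1
Range: 42.133.226.161 to 42.133.226.174


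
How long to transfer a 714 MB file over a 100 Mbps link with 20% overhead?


Effective throughput = 100 * (1 - 20/100) = 80 Mbps
File size in Mb = 714 * 8 = 5712 Mb
Time = 5712 / 80
Time = 71.4 seconds


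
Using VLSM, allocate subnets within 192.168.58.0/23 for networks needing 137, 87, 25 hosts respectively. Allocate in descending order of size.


137 hosts -> /24 (254 usable): 192.168.58.0/24
87 hosts -> /25 (126 usable): 192.168.59.0/25
25 hosts -> /27 (30 usable): 192.168.59.128/27
Allocation: 192.168.58.0/24 (137 hosts, 254 usable); 192.168.59.0/25 (87 hosts, 126 usable); 192.168.59.128/27 (25 hosts, 30 usable)


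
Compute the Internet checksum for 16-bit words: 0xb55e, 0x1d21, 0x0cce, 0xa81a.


Sum all words (with carry folding):
+ 0xb55e = 0xb55e
+ 0x1d21 = 0xd27f
+ 0x0cce = 0xdf4d
+ 0xa81a = 0x8768
One's complement: ~0x8768
Checksum = 0x7897


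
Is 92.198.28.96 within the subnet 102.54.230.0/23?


Subnet network: 102.54.230.0
Test IP AND mask: 92.198.28.0
No, 92.198.28.96 is not in 102.54.230.0/23


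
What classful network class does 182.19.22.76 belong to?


First octet: 182
Binary: 10110110
10xxxxxx -> Class B (128-191)
Class B, default mask 255.255.0.0 (/16)


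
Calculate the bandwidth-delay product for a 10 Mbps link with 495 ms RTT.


BDP = bandwidth * RTT
= 10 Mbps * 495 ms
= 10 * 1e6 * 495 / 1000 bits
= 4950000 bits
= 618750 bytes
= 604.248 KB
BDP = 4950000 bits (618750 bytes)


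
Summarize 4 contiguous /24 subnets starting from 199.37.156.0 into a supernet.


Original prefix: /24
Number of subnets: 4 = 2^2
New prefix = 24 - 2 = 22
Supernet: 199.37.156.0/22


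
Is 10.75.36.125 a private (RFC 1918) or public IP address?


RFC 1918 private ranges:
  10.0.0.0/8 (10.0.0.0 - 10.255.255.255)
  172.16.0.0/12 (172.16.0.0 - 172.31.255.255)
  192.168.0.0/16 (192.168.0.0 - 192.168.255.255)
Private (in 10.0.0.0/8)


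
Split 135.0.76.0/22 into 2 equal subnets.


New prefix = 22 + 1 = 23
Each subnet has 512 addresses
  135.0.76.0/23
  135.0.78.0/23
Subnets: 135.0.76.0/23, 135.0.78.0/23


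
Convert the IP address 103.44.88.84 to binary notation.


103 = 01100111
44 = 00101100
88 = 01011000
84 = 01010100
Binary: 01100111.00101100.01011000.01010100


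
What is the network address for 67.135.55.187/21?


IP:   01000011.10000111.00110111.10111011
Mask: 11111111.11111111.11111000.00000000
AND operation:
Net:  01000011.10000111.00110000.00000000
Network: 67.135.48.0/21


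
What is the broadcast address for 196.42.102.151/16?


Network: 196.42.0.0/16
Host bits = 16
Set all host bits to 1:
Broadcast: 196.42.255.255


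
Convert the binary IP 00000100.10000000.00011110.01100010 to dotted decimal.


00000100 = 4
10000000 = 128
00011110 = 30
01100010 = 98
IP: 4.128.30.98


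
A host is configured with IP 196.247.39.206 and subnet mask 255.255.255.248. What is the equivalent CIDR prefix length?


Binary: 11111111.11111111.11111111.11111000
Count leading 1s
Prefix: /29


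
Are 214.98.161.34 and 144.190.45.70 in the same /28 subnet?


Mask: 255.255.255.240
214.98.161.34 AND mask = 214.98.161.32
144.190.45.70 AND mask = 144.190.45.64
No, different subnets (214.98.161.32 vs 144.190.45.64)


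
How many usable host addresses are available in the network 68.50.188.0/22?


Host bits = 32 - 22 = 10
Total addresses = 2^10 = 1024
Usable = total - 2 (network and broadcast)
Usable hosts: 1022


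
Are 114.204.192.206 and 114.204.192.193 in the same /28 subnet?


Mask: 255.255.255.240
114.204.192.206 AND mask = 114.204.192.192
114.204.192.193 AND mask = 114.204.192.192
Yes, same subnet (114.204.192.192)


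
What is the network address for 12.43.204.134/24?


IP:   00001100.00101011.11001100.10000110
Mask: 11111111.11111111.11111111.00000000
AND operation:
Net:  00001100.00101011.11001100.00000000
Network: 12.43.204.0/24


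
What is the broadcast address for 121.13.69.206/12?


Network: 121.0.0.0/12
Host bits = 20
Set all host bits to 1:
Broadcast: 121.15.255.255


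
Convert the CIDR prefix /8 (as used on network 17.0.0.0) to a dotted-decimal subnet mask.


/8 means 8 network bits, 24 host bits
Binary: 11111111000000000000000000000000
Mask: 255.0.0.0


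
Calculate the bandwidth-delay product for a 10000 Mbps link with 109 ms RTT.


BDP = bandwidth * RTT
= 10000 Mbps * 109 ms
= 10000 * 1e6 * 109 / 1000 bits
= 1090000000 bits
= 136250000 bytes
= 133056.6406 KB
BDP = 1090000000 bits (136250000 bytes)


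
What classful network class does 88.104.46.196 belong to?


First octet: 88
Binary: 01011000
0xxxxxxx -> Class A (1-126)
Class A, default mask 255.0.0.0 (/8)


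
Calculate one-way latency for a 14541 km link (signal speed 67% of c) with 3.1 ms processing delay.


Speed = 0.67 * 3e5 km/s = 201000 km/s
Propagation delay = 14541 / 201000 = 0.0723 s = 72.3433 ms
Processing delay = 3.1 ms
Total one-way latency = 75.4433 ms


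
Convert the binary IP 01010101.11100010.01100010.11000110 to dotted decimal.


01010101 = 85
11100010 = 226
01100010 = 98
11000110 = 198
IP: 85.226.98.198


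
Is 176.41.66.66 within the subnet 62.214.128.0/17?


Subnet network: 62.214.128.0
Test IP AND mask: 176.41.0.0
No, 176.41.66.66 is not in 62.214.128.0/17


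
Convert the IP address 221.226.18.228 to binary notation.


221 = 11011101
226 = 11100010
18 = 00010010
228 = 11100100
Binary: 11011101.11100010.00010010.11100100


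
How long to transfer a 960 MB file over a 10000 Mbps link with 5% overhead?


Effective throughput = 10000 * (1 - 5/100) = 9500 Mbps
File size in Mb = 960 * 8 = 7680 Mb
Time = 7680 / 9500
Time = 0.8084 seconds


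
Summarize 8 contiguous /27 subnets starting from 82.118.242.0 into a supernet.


Original prefix: /27
Number of subnets: 8 = 2^3
New prefix = 27 - 3 = 24
Supernet: 82.118.242.0/24


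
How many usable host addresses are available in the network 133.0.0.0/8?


Host bits = 32 - 8 = 24
Total addresses = 2^24 = 16777216
Usable = total - 2 (network and broadcast)
Usable hosts: 16777214


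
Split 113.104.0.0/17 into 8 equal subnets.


New prefix = 17 + 3 = 20
Each subnet has 4096 addresses
  113.104.0.0/20
  113.104.16.0/20
  113.104.32.0/20
  113.104.48.0/20
  113.104.64.0/20
  113.104.80.0/20
  113.104.96.0/20
  113.104.112.0/20
Subnets: 113.104.0.0/20, 113.104.16.0/20, 113.104.32.0/20, 113.104.48.0/20, 113.104.64.0/20, 113.104.80.0/20, 113.104.96.0/20, 113.104.112.0/20


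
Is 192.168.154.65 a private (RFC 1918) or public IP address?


RFC 1918 private ranges:
  10.0.0.0/8 (10.0.0.0 - 10.255.255.255)
  172.16.0.0/12 (172.16.0.0 - 172.31.255.255)
  192.168.0.0/16 (192.168.0.0 - 192.168.255.255)
Private (in 192.168.0.0/16)


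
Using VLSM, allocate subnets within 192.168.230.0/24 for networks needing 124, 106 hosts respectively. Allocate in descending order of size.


124 hosts -> /25 (126 usable): 192.168.230.0/25
106 hosts -> /25 (126 usable): 192.168.230.128/25
Allocation: 192.168.230.0/25 (124 hosts, 126 usable); 192.168.230.128/25 (106 hosts, 126 usable)


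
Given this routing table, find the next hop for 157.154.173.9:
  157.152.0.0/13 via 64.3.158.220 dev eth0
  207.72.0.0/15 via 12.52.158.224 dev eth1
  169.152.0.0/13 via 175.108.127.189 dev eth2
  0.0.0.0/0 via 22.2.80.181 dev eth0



Longest prefix match for 157.154.173.9:
  /13 157.152.0.0: MATCH
  /15 207.72.0.0: no
  /13 169.152.0.0: no
  /0 0.0.0.0: MATCH
Selected: next-hop 64.3.158.220 via eth0 (matched /13)


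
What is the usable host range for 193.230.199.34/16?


Network: 193.230.0.0
Broadcast: 193.230.255.255
First usable = network + 1
Last usable = broadcast - 1
Range: 193.230.0.1 to 193.230.255.254


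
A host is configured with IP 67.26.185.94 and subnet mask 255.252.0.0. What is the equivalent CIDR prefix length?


Binary: 11111111.11111100.00000000.00000000
Count leading 1s
Prefix: /14


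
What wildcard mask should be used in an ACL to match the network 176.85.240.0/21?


Subnet mask: 255.255.248.0
Wildcard = 255.255.255.255 - subnet mask
255 - 255 = 0
255 - 255 = 0
255 - 248 = 7
255 - 0 = 255
Wildcard: 0.0.7.255


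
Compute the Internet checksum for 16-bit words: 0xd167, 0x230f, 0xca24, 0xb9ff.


Sum all words (with carry folding):
+ 0xd167 = 0xd167
+ 0x230f = 0xf476
+ 0xca24 = 0xbe9b
+ 0xb9ff = 0x789b
One's complement: ~0x789b
Checksum = 0x8764


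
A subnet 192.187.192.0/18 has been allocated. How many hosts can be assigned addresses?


Host bits = 32 - 18 = 14
Total addresses = 2^14 = 16384
Usable = total - 2 (network and broadcast)
Usable hosts: 16382


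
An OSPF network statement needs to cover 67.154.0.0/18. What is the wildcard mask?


Subnet mask: 255.255.192.0
Wildcard = 255.255.255.255 - subnet mask
255 - 255 = 0
255 - 255 = 0
255 - 192 = 63
255 - 0 = 255
Wildcard: 0.0.63.255


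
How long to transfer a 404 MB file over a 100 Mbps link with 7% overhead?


Effective throughput = 100 * (1 - 7/100) = 93 Mbps
File size in Mb = 404 * 8 = 3232 Mb
Time = 3232 / 93
Time = 34.7527 seconds


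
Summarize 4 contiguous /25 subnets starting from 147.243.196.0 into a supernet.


Original prefix: /25
Number of subnets: 4 = 2^2
New prefix = 25 - 2 = 23
Supernet: 147.243.196.0/23


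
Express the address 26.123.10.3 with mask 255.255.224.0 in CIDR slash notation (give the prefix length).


Binary: 11111111.11111111.11100000.00000000
Count leading 1s
Prefix: /19


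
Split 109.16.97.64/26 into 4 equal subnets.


New prefix = 26 + 2 = 28
Each subnet has 16 addresses
  109.16.97.64/28
  109.16.97.80/28
  109.16.97.96/28
  109.16.97.112/28
Subnets: 109.16.97.64/28, 109.16.97.80/28, 109.16.97.96/28, 109.16.97.112/28


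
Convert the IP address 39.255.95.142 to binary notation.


39 = 00100111
255 = 11111111
95 = 01011111
142 = 10001110
Binary: 00100111.11111111.01011111.10001110


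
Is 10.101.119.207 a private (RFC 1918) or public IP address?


RFC 1918 private ranges:
  10.0.0.0/8 (10.0.0.0 - 10.255.255.255)
  172.16.0.0/12 (172.16.0.0 - 172.31.255.255)
  192.168.0.0/16 (192.168.0.0 - 192.168.255.255)
Private (in 10.0.0.0/8)


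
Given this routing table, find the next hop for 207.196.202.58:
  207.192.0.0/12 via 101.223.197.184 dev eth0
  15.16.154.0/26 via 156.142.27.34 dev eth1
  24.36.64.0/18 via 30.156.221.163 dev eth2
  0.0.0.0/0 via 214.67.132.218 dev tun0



Longest prefix match for 207.196.202.58:
  /12 207.192.0.0: MATCH
  /26 15.16.154.0: no
  /18 24.36.64.0: no
  /0 0.0.0.0: MATCH
Selected: next-hop 101.223.197.184 via eth0 (matched /12)


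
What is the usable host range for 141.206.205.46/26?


Network: 141.206.205.0
Broadcast: 141.206.205.63
First usable = network + 1
Last usable = broadcast - 1
Range: 141.206.205.1 to 141.206.205.62


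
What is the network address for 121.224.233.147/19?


IP:   01111001.11100000.11101001.10010011
Mask: 11111111.11111111.11100000.00000000
AND operation:
Net:  01111001.11100000.11100000.00000000
Network: 121.224.224.0/19


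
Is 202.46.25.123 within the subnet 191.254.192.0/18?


Subnet network: 191.254.192.0
Test IP AND mask: 202.46.0.0
No, 202.46.25.123 is not in 191.254.192.0/18


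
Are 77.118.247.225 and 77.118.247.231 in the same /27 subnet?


Mask: 255.255.255.224
77.118.247.225 AND mask = 77.118.247.224
77.118.247.231 AND mask = 77.118.247.224
Yes, same subnet (77.118.247.224)


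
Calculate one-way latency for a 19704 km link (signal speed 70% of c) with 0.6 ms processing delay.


Speed = 0.7 * 3e5 km/s = 210000 km/s
Propagation delay = 19704 / 210000 = 0.0938 s = 93.8286 ms
Processing delay = 0.6 ms
Total one-way latency = 94.4286 ms


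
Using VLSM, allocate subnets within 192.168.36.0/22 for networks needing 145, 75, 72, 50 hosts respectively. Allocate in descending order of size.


145 hosts -> /24 (254 usable): 192.168.36.0/24
75 hosts -> /25 (126 usable): 192.168.37.0/25
72 hosts -> /25 (126 usable): 192.168.37.128/25
50 hosts -> /26 (62 usable): 192.168.38.0/26
Allocation: 192.168.36.0/24 (145 hosts, 254 usable); 192.168.37.0/25 (75 hosts, 126 usable); 192.168.37.128/25 (72 hosts, 126 usable); 192.168.38.0/26 (50 hosts, 62 usable)


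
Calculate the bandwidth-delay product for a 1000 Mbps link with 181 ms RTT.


BDP = bandwidth * RTT
= 1000 Mbps * 181 ms
= 1000 * 1e6 * 181 / 1000 bits
= 181000000 bits
= 22625000 bytes
= 22094.7266 KB
BDP = 181000000 bits (22625000 bytes)


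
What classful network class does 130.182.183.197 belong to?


First octet: 130
Binary: 10000010
10xxxxxx -> Class B (128-191)
Class B, default mask 255.255.0.0 (/16)


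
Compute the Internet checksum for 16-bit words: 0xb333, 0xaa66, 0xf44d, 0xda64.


Sum all words (with carry folding):
+ 0xb333 = 0xb333
+ 0xaa66 = 0x5d9a
+ 0xf44d = 0x51e8
+ 0xda64 = 0x2c4d
One's complement: ~0x2c4d
Checksum = 0xd3b2


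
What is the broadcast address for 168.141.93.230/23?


Network: 168.141.92.0/23
Host bits = 9
Set all host bits to 1:
Broadcast: 168.141.93.255


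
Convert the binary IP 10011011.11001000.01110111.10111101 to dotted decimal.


10011011 = 155
11001000 = 200
01110111 = 119
10111101 = 189
IP: 155.200.119.189


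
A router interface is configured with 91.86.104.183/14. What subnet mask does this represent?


/14 means 14 network bits, 18 host bits
Binary: 11111111111111000000000000000000
Mask: 255.252.0.0


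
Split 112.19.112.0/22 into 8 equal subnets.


New prefix = 22 + 3 = 25
Each subnet has 128 addresses
  112.19.112.0/25
  112.19.112.128/25
  112.19.113.0/25
  112.19.113.128/25
  112.19.114.0/25
  112.19.114.128/25
  112.19.115.0/25
  112.19.115.128/25
Subnets: 112.19.112.0/25, 112.19.112.128/25, 112.19.113.0/25, 112.19.113.128/25, 112.19.114.0/25, 112.19.114.128/25, 112.19.115.0/25, 112.19.115.128/25


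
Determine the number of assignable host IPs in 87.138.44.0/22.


Host bits = 32 - 22 = 10
Total addresses = 2^10 = 1024
Usable = total - 2 (network and broadcast)
Usable hosts: 1022


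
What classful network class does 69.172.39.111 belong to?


First octet: 69
Binary: 01000101
0xxxxxxx -> Class A (1-126)
Class A, default mask 255.0.0.0 (/8)


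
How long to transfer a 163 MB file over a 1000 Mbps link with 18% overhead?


Effective throughput = 1000 * (1 - 18/100) = 820.0 Mbps
File size in Mb = 163 * 8 = 1304 Mb
Time = 1304 / 820.0
Time = 1.5902 seconds


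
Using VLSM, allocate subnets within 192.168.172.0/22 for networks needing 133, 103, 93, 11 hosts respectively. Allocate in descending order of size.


133 hosts -> /24 (254 usable): 192.168.172.0/24
103 hosts -> /25 (126 usable): 192.168.173.0/25
93 hosts -> /25 (126 usable): 192.168.173.128/25
11 hosts -> /28 (14 usable): 192.168.174.0/28
Allocation: 192.168.172.0/24 (133 hosts, 254 usable); 192.168.173.0/25 (103 hosts, 126 usable); 192.168.173.128/25 (93 hosts, 126 usable); 192.168.174.0/28 (11 hosts, 14 usable)


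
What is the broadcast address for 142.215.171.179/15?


Network: 142.214.0.0/15
Host bits = 17
Set all host bits to 1:
Broadcast: 142.215.255.255


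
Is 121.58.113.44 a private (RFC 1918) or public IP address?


RFC 1918 private ranges:
  10.0.0.0/8 (10.0.0.0 - 10.255.255.255)
  172.16.0.0/12 (172.16.0.0 - 172.31.255.255)
  192.168.0.0/16 (192.168.0.0 - 192.168.255.255)
Public (not in any RFC 1918 range)


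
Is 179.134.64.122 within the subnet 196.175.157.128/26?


Subnet network: 196.175.157.128
Test IP AND mask: 179.134.64.64
No, 179.134.64.122 is not in 196.175.157.128/26


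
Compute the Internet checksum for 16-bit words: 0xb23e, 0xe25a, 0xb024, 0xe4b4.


Sum all words (with carry folding):
+ 0xb23e = 0xb23e
+ 0xe25a = 0x9499
+ 0xb024 = 0x44be
+ 0xe4b4 = 0x2973
One's complement: ~0x2973
Checksum = 0xd68c


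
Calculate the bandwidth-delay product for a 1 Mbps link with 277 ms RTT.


BDP = bandwidth * RTT
= 1 Mbps * 277 ms
= 1 * 1e6 * 277 / 1000 bits
= 277000 bits
= 34625 bytes
= 33.8135 KB
BDP = 277000 bits (34625 bytes)


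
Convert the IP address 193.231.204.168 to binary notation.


193 = 11000001
231 = 11100111
204 = 11001100
168 = 10101000
Binary: 11000001.11100111.11001100.10101000


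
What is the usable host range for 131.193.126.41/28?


Network: 131.193.126.32
Broadcast: 131.193.126.47
First usable = network + 1
Last usable = broadcast - 1
Range: 131.193.126.33 to 131.193.126.46


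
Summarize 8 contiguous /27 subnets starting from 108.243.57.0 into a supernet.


Original prefix: /27
Number of subnets: 8 = 2^3
New prefix = 27 - 3 = 24
Supernet: 108.243.57.0/24


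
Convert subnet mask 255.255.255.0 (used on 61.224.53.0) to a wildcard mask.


Subnet mask: 255.255.255.0
Wildcard = 255.255.255.255 - subnet mask
255 - 255 = 0
255 - 255 = 0
255 - 255 = 0
255 - 0 = 255
Wildcard: 0.0.0.255


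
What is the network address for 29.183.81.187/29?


IP:   00011101.10110111.01010001.10111011
Mask: 11111111.11111111.11111111.11111000
AND operation:
Net:  00011101.10110111.01010001.10111000
Network: 29.183.81.184/29


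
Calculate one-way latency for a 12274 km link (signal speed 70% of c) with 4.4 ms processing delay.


Speed = 0.7 * 3e5 km/s = 210000 km/s
Propagation delay = 12274 / 210000 = 0.0584 s = 58.4476 ms
Processing delay = 4.4 ms
Total one-way latency = 62.8476 ms


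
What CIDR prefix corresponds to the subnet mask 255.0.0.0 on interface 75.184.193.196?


Binary: 11111111.00000000.00000000.00000000
Count leading 1s
Prefix: /8


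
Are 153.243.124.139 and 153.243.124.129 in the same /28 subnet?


Mask: 255.255.255.240
153.243.124.139 AND mask = 153.243.124.128
153.243.124.129 AND mask = 153.243.124.128
Yes, same subnet (153.243.124.128)


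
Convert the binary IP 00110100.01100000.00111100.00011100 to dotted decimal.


00110100 = 52
01100000 = 96
00111100 = 60
00011100 = 28
IP: 52.96.60.28


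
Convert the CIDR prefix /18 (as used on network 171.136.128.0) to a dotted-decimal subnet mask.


/18 means 18 network bits, 14 host bits
Binary: 11111111111111111100000000000000
Mask: 255.255.192.0


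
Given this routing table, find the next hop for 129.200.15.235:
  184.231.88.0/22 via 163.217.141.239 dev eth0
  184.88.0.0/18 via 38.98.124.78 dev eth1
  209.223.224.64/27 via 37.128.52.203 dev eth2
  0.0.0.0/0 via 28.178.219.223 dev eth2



Longest prefix match for 129.200.15.235:
  /22 184.231.88.0: no
  /18 184.88.0.0: no
  /27 209.223.224.64: no
  /0 0.0.0.0: MATCH
Selected: next-hop 28.178.219.223 via eth2 (matched /0)


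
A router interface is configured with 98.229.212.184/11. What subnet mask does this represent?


/11 means 11 network bits, 21 host bits
Binary: 11111111111000000000000000000000
Mask: 255.224.0.0


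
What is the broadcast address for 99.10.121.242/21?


Network: 99.10.120.0/21
Host bits = 11
Set all host bits to 1:
Broadcast: 99.10.127.255


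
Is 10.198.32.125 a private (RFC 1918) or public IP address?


RFC 1918 private ranges:
  10.0.0.0/8 (10.0.0.0 - 10.255.255.255)
  172.16.0.0/12 (172.16.0.0 - 172.31.255.255)
  192.168.0.0/16 (192.168.0.0 - 192.168.255.255)
Private (in 10.0.0.0/8)


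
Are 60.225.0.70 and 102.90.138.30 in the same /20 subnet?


Mask: 255.255.240.0
60.225.0.70 AND mask = 60.225.0.0
102.90.138.30 AND mask = 102.90.128.0
No, different subnets (60.225.0.0 vs 102.90.128.0)


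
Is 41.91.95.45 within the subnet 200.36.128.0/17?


Subnet network: 200.36.128.0
Test IP AND mask: 41.91.0.0
No, 41.91.95.45 is not in 200.36.128.0/17


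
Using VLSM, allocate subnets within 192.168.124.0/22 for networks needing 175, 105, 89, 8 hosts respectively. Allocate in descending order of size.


175 hosts -> /24 (254 usable): 192.168.124.0/24
105 hosts -> /25 (126 usable): 192.168.125.0/25
89 hosts -> /25 (126 usable): 192.168.125.128/25
8 hosts -> /28 (14 usable): 192.168.126.0/28
Allocation: 192.168.124.0/24 (175 hosts, 254 usable); 192.168.125.0/25 (105 hosts, 126 usable); 192.168.125.128/25 (89 hosts, 126 usable); 192.168.126.0/28 (8 hosts, 14 usable)


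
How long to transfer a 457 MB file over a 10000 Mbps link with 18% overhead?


Effective throughput = 10000 * (1 - 18/100) = 8200 Mbps
File size in Mb = 457 * 8 = 3656 Mb
Time = 3656 / 8200
Time = 0.4459 seconds


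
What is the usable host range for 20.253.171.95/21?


Network: 20.253.168.0
Broadcast: 20.253.175.255
First usable = network + 1
Last usable = broadcast - 1
Range: 20.253.168.1 to 20.253.175.254


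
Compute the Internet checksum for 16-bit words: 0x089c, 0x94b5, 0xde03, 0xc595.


Sum all words (with carry folding):
+ 0x089c = 0x089c
+ 0x94b5 = 0x9d51
+ 0xde03 = 0x7b55
+ 0xc595 = 0x40eb
One's complement: ~0x40eb
Checksum = 0xbf14


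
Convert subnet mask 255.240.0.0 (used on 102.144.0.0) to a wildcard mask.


Subnet mask: 255.240.0.0
Wildcard = 255.255.255.255 - subnet mask
255 - 255 = 0
255 - 240 = 15
255 - 0 = 255
255 - 0 = 255
Wildcard: 0.15.255.255


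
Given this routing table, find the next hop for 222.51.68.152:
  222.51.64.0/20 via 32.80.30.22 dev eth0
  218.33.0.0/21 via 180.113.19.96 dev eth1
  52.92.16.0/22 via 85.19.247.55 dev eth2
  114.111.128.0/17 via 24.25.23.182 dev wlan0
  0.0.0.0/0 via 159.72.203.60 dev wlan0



Longest prefix match for 222.51.68.152:
  /20 222.51.64.0: MATCH
  /21 218.33.0.0: no
  /22 52.92.16.0: no
  /17 114.111.128.0: no
  /0 0.0.0.0: MATCH
Selected: next-hop 32.80.30.22 via eth0 (matched /20)


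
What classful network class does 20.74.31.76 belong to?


First octet: 20
Binary: 00010100
0xxxxxxx -> Class A (1-126)
Class A, default mask 255.0.0.0 (/8)


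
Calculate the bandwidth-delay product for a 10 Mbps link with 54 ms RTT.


BDP = bandwidth * RTT
= 10 Mbps * 54 ms
= 10 * 1e6 * 54 / 1000 bits
= 540000 bits
= 67500 bytes
= 65.918 KB
BDP = 540000 bits (67500 bytes)


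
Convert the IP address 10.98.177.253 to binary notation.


10 = 00001010
98 = 01100010
177 = 10110001
253 = 11111101
Binary: 00001010.01100010.10110001.11111101


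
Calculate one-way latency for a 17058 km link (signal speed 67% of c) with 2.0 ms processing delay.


Speed = 0.67 * 3e5 km/s = 201000 km/s
Propagation delay = 17058 / 201000 = 0.0849 s = 84.8657 ms
Processing delay = 2.0 ms
Total one-way latency = 86.8657 ms


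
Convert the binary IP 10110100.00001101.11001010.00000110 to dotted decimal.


10110100 = 180
00001101 = 13
11001010 = 202
00000110 = 6
IP: 180.13.202.6


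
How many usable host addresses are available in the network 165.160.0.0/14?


Host bits = 32 - 14 = 18
Total addresses = 2^18 = 262144
Usable = total - 2 (network and broadcast)
Usable hosts: 262142


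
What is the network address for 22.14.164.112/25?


IP:   00010110.00001110.10100100.01110000
Mask: 11111111.11111111.11111111.10000000
AND operation:
Net:  00010110.00001110.10100100.00000000
Network: 22.14.164.0/25


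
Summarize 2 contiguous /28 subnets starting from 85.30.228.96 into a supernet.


Original prefix: /28
Number of subnets: 2 = 2^1
New prefix = 28 - 1 = 27
Supernet: 85.30.228.96/27


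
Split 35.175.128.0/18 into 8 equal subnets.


New prefix = 18 + 3 = 21
Each subnet has 2048 addresses
  35.175.128.0/21
  35.175.136.0/21
  35.175.144.0/21
  35.175.152.0/21
  35.175.160.0/21
  35.175.168.0/21
  35.175.176.0/21
  35.175.184.0/21
Subnets: 35.175.128.0/21, 35.175.136.0/21, 35.175.144.0/21, 35.175.152.0/21, 35.175.160.0/21, 35.175.168.0/21, 35.175.176.0/21, 35.175.184.0/21


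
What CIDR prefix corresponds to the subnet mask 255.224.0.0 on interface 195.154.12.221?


Binary: 11111111.11100000.00000000.00000000
Count leading 1s
Prefix: /11


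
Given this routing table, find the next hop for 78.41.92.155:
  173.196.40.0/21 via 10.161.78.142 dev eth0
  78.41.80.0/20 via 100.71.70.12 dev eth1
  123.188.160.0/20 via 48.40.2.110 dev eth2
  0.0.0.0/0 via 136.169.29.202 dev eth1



Longest prefix match for 78.41.92.155:
  /21 173.196.40.0: no
  /20 78.41.80.0: MATCH
  /20 123.188.160.0: no
  /0 0.0.0.0: MATCH
Selected: next-hop 100.71.70.12 via eth1 (matched /20)


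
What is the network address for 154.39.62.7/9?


IP:   10011010.00100111.00111110.00000111
Mask: 11111111.10000000.00000000.00000000
AND operation:
Net:  10011010.00000000.00000000.00000000
Network: 154.0.0.0/9


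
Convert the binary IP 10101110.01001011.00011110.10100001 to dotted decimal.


10101110 = 174
01001011 = 75
00011110 = 30
10100001 = 161
IP: 174.75.30.161


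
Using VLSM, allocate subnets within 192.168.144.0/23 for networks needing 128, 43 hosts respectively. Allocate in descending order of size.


128 hosts -> /24 (254 usable): 192.168.144.0/24
43 hosts -> /26 (62 usable): 192.168.145.0/26
Allocation: 192.168.144.0/24 (128 hosts, 254 usable); 192.168.145.0/26 (43 hosts, 62 usable)


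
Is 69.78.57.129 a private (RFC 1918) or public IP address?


RFC 1918 private ranges:
  10.0.0.0/8 (10.0.0.0 - 10.255.255.255)
  172.16.0.0/12 (172.16.0.0 - 172.31.255.255)
  192.168.0.0/16 (192.168.0.0 - 192.168.255.255)
Public (not in any RFC 1918 range)


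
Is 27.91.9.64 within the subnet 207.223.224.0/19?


Subnet network: 207.223.224.0
Test IP AND mask: 27.91.0.0
No, 27.91.9.64 is not in 207.223.224.0/19


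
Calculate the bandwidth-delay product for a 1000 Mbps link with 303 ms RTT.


BDP = bandwidth * RTT
= 1000 Mbps * 303 ms
= 1000 * 1e6 * 303 / 1000 bits
= 303000000 bits
= 37875000 bytes
= 36987.3047 KB
BDP = 303000000 bits (37875000 bytes)


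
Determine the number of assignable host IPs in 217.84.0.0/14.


Host bits = 32 - 14 = 18
Total addresses = 2^18 = 262144
Usable = total - 2 (network and broadcast)
Usable hosts: 262142


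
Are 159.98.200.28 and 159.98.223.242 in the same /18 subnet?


Mask: 255.255.192.0
159.98.200.28 AND mask = 159.98.192.0
159.98.223.242 AND mask = 159.98.192.0
Yes, same subnet (159.98.192.0)


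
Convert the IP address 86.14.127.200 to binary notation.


86 = 01010110
14 = 00001110
127 = 01111111
200 = 11001000
Binary: 01010110.00001110.01111111.11001000


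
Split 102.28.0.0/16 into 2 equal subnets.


New prefix = 16 + 1 = 17
Each subnet has 32768 addresses
  102.28.0.0/17
  102.28.128.0/17
Subnets: 102.28.0.0/17, 102.28.128.0/17


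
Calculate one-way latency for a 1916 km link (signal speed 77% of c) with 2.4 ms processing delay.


Speed = 0.77 * 3e5 km/s = 231000 km/s
Propagation delay = 1916 / 231000 = 0.0083 s = 8.2944 ms
Processing delay = 2.4 ms
Total one-way latency = 10.6944 ms


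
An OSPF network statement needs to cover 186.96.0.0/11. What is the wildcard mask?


Subnet mask: 255.224.0.0
Wildcard = 255.255.255.255 - subnet mask
255 - 255 = 0
255 - 224 = 31
255 - 0 = 255
255 - 0 = 255
Wildcard: 0.31.255.255


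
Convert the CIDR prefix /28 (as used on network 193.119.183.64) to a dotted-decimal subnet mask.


/28 means 28 network bits, 4 host bits
Binary: 11111111111111111111111111110000
Mask: 255.255.255.240


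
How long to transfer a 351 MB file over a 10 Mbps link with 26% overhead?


Effective throughput = 10 * (1 - 26/100) = 7.4 Mbps
File size in Mb = 351 * 8 = 2808 Mb
Time = 2808 / 7.4
Time = 379.4595 seconds


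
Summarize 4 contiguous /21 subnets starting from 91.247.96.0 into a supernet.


Original prefix: /21
Number of subnets: 4 = 2^2
New prefix = 21 - 2 = 19
Supernet: 91.247.96.0/19


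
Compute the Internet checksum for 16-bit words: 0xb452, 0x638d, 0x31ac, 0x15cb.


Sum all words (with carry folding):
+ 0xb452 = 0xb452
+ 0x638d = 0x17e0
+ 0x31ac = 0x498c
+ 0x15cb = 0x5f57
One's complement: ~0x5f57
Checksum = 0xa0a8


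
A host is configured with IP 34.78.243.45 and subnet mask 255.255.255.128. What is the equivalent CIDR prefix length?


Binary: 11111111.11111111.11111111.10000000
Count leading 1s
Prefix: /25


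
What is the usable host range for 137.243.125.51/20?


Network: 137.243.112.0
Broadcast: 137.243.127.255
First usable = network + 1
Last usable = broadcast - 1
Range: 137.243.112.1 to 137.243.127.254


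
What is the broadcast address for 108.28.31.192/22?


Network: 108.28.28.0/22
Host bits = 10
Set all host bits to 1:
Broadcast: 108.28.31.255


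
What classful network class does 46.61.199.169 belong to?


First octet: 46
Binary: 00101110
0xxxxxxx -> Class A (1-126)
Class A, default mask 255.0.0.0 (/8)


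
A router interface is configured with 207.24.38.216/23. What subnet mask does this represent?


/23 means 23 network bits, 9 host bits
Binary: 11111111111111111111111000000000
Mask: 255.255.254.0


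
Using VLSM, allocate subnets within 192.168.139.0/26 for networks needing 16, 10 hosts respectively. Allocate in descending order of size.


16 hosts -> /27 (30 usable): 192.168.139.0/27
10 hosts -> /28 (14 usable): 192.168.139.32/28
Allocation: 192.168.139.0/27 (16 hosts, 30 usable); 192.168.139.32/28 (10 hosts, 14 usable)


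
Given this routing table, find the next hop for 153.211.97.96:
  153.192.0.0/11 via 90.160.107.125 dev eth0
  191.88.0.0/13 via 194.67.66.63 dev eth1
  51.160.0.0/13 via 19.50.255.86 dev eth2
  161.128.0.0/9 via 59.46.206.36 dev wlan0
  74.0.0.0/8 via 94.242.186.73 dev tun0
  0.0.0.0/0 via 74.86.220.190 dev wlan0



Longest prefix match for 153.211.97.96:
  /11 153.192.0.0: MATCH
  /13 191.88.0.0: no
  /13 51.160.0.0: no
  /9 161.128.0.0: no
  /8 74.0.0.0: no
  /0 0.0.0.0: MATCH
Selected: next-hop 90.160.107.125 via eth0 (matched /11)


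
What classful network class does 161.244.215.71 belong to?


First octet: 161
Binary: 10100001
10xxxxxx -> Class B (128-191)
Class B, default mask 255.255.0.0 (/16)


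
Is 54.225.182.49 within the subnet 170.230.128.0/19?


Subnet network: 170.230.128.0
Test IP AND mask: 54.225.160.0
No, 54.225.182.49 is not in 170.230.128.0/19


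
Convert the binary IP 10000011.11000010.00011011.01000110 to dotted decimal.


10000011 = 131
11000010 = 194
00011011 = 27
01000110 = 70
IP: 131.194.27.70


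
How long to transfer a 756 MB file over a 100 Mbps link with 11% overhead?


Effective throughput = 100 * (1 - 11/100) = 89 Mbps
File size in Mb = 756 * 8 = 6048 Mb
Time = 6048 / 89
Time = 67.9551 seconds


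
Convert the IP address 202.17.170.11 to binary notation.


202 = 11001010
17 = 00010001
170 = 10101010
11 = 00001011
Binary: 11001010.00010001.10101010.00001011
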